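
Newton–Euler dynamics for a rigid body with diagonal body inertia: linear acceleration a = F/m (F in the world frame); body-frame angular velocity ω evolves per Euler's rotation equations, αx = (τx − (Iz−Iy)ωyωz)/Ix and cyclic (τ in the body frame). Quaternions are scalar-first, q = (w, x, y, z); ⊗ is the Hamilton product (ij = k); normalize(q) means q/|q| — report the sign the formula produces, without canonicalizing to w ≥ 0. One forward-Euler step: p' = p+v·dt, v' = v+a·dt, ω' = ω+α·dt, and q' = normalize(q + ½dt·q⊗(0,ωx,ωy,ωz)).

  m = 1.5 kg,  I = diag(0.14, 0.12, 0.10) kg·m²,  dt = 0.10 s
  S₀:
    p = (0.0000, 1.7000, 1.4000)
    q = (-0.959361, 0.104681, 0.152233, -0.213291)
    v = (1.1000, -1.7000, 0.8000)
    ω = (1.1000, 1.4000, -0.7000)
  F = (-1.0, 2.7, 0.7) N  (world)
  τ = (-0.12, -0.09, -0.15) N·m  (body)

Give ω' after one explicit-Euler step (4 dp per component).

gyro term ω×Iω = (0.0196, -0.0308, -0.0308)
angular accel α = (-0.9971, -0.4933, -1.1920)
ω' = ω + α·dt = (1.0003, 1.3507, -0.8192)

ω' = (1.0003, 1.3507, -0.8192)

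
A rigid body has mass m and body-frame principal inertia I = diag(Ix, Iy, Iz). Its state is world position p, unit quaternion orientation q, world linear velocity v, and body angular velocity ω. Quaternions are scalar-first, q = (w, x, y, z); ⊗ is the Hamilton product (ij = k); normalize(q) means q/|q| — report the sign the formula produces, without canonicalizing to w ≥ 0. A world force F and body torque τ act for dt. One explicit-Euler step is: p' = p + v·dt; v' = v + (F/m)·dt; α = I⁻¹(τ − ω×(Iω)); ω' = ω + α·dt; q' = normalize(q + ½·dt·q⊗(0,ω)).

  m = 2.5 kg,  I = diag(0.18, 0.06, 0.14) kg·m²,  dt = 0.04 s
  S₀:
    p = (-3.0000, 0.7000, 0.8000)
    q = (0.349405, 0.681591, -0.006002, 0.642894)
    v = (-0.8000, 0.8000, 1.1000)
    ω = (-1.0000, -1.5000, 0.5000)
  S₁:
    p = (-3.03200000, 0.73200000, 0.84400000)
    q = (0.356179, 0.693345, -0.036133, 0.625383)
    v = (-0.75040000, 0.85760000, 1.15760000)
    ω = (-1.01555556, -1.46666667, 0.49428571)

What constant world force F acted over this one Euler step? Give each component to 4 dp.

F = (3.1000, 3.6000, 3.6000)

v₁ − v₀ = (0.04960000, 0.05760000, 0.05760000)
F = m·Δv/dt = (3.1000, 3.6000, 3.6000)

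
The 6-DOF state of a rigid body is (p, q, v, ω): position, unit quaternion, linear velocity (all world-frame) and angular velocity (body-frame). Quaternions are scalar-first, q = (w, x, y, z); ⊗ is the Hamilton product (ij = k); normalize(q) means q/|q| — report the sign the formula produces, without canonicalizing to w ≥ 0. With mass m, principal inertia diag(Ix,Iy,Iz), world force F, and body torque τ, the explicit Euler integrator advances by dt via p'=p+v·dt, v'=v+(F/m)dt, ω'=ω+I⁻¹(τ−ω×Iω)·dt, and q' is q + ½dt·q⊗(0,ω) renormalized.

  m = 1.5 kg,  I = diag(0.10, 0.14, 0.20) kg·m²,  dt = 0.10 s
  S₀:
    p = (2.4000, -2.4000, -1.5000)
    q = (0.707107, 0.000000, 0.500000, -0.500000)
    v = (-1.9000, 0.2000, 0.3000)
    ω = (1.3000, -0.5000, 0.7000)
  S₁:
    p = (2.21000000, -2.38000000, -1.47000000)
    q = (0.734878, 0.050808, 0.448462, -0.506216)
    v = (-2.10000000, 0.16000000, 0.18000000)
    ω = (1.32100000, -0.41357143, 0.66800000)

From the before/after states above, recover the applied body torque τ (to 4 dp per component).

τ = (0.0000, 0.0300, -0.0900)

ω₁ − ω₀ = (0.02100000, 0.08642857, -0.03200000)
gyro term ω₀×Iω₀ = (-0.0210, -0.0910, -0.0260)
τ = I·(Δω/dt) + ω₀×(Iω₀) = (0.0000, 0.0300, -0.0900)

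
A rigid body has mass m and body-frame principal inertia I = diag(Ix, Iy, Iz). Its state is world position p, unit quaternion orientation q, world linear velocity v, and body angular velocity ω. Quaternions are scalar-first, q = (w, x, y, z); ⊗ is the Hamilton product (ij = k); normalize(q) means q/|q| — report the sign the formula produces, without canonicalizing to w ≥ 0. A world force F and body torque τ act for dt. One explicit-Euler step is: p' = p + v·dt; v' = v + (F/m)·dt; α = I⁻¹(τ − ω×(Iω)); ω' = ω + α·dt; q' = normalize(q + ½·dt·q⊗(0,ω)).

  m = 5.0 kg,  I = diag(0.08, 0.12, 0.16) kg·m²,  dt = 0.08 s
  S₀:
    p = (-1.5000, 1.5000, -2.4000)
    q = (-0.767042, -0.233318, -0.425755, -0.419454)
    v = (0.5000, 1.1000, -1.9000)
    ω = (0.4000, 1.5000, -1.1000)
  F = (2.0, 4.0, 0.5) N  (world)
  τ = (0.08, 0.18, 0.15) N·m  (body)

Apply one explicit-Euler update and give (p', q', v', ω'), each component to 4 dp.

p' = (-1.4600, 1.5880, -2.5520)
q' = (-0.7540, -0.2011, -0.4873, -0.3918)
v' = (0.5320, 1.1640, -1.8920)
ω' = (0.5460, 1.5965, -1.0370)

new position p' = (-1.4600, 1.5880, -2.5520)
v' = v + a·dt = (0.5320, 1.1640, -1.8920)
angular accel α = (1.8250, 1.2067, 0.7875)
ω + α·dt = (0.5460, 1.5965, -1.0370)
2q̇ = q⊗(0,ω) = (0.2705603, 0.7906947, -1.5749944, 0.6640712)
q' = normalize(q + ½dt·q⊗(0,ω)) = (-0.7540, -0.2011, -0.4873, -0.3918)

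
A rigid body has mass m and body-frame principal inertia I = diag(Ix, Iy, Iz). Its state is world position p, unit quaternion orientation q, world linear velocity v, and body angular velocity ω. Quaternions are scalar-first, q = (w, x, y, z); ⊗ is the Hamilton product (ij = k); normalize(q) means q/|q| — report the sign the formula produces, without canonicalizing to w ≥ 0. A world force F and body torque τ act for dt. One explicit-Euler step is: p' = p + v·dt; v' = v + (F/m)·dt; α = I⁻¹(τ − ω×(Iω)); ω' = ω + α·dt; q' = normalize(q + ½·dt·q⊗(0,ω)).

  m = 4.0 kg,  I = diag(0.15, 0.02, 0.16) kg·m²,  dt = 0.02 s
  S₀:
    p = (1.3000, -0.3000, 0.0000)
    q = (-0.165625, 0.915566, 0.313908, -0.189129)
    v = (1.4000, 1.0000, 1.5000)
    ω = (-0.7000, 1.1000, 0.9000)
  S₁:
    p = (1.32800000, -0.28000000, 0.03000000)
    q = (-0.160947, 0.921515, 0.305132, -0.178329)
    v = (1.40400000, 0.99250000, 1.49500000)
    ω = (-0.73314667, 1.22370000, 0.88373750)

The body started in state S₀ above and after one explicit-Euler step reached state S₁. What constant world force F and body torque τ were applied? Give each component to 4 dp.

F = (0.8000, -1.5000, -1.0000)
τ = (-0.1100, 0.1300, -0.0300)

rate change Δω = (-0.03314667, 0.12370000, -0.01626250)
ω₀×(Iω₀) = (0.1386, 0.0063, 0.1001)
τ = I·(Δω/dt) + ω₀×(Iω₀) = (-0.1100, 0.1300, -0.0300)
Δv = v₁−v₀ = (0.00400000, -0.00750000, -0.00500000)
m·(v₁−v₀)/dt = (0.8000, -1.5000, -1.0000)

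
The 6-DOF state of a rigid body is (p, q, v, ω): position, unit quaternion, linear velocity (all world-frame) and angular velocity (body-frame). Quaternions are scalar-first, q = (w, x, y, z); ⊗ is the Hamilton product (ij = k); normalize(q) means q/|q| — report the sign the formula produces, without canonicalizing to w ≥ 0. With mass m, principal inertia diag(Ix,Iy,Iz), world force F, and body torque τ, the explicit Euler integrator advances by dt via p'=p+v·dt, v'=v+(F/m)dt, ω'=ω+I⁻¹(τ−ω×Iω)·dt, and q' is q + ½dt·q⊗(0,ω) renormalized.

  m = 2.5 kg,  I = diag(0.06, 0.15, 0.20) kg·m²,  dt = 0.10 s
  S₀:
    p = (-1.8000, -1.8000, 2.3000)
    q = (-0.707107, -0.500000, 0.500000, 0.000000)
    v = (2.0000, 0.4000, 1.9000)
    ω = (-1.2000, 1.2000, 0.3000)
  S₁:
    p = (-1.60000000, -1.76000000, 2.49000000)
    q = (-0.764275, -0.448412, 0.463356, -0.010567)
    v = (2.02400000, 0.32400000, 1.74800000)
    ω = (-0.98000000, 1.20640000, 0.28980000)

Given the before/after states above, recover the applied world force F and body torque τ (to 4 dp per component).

rate change Δω = (0.22000000, 0.00640000, -0.01020000)
ω₀×(Iω₀) = (0.0180, 0.0504, -0.1296)
τ = I·(Δω/dt) + ω₀×(Iω₀) = (0.1500, 0.0600, -0.1500)
v₁ − v₀ = (0.02400000, -0.07600000, -0.15200000)
m·(v₁−v₀)/dt = (0.6000, -1.9000, -3.8000)

F = (0.6000, -1.9000, -3.8000)
τ = (0.1500, 0.0600, -0.1500)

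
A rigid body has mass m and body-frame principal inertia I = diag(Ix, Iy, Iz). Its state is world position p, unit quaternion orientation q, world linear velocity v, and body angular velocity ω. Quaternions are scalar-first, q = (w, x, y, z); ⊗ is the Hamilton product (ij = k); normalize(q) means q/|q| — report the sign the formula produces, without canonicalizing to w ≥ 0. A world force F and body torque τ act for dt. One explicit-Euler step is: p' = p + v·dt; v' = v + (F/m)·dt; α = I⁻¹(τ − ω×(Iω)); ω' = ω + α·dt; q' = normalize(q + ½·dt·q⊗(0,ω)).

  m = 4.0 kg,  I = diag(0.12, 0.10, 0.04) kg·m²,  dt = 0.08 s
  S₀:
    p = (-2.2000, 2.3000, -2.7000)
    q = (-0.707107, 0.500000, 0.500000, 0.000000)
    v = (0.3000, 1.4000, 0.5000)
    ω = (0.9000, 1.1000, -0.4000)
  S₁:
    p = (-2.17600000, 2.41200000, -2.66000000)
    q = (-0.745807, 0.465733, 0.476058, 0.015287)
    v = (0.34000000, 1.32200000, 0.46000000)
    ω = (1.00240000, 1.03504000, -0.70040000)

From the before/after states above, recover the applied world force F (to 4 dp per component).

F = (2.0000, -3.9000, -2.0000)

velocity change Δv = (0.04000000, -0.07800000, -0.04000000)
m·(v₁−v₀)/dt = (2.0000, -3.9000, -2.0000)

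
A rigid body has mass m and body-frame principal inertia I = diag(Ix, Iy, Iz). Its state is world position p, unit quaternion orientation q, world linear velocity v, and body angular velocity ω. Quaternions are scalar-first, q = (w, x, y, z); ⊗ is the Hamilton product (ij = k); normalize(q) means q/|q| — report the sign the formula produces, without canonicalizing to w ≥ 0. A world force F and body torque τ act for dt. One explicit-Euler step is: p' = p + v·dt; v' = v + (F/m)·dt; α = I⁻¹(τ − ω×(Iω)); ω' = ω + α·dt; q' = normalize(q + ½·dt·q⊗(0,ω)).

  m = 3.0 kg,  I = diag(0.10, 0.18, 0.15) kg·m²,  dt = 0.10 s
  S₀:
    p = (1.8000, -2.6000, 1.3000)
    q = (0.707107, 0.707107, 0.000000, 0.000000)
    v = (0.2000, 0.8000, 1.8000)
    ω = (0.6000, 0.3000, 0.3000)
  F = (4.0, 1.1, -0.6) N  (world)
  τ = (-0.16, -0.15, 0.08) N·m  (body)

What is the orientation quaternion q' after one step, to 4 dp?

q⊗(0,ω) = (-0.4242642, 0.4242642, 0.0000000, 0.4242642)
q + ½dt·q⊗(0,ω), renormalized = (0.6854, 0.7278, 0.0000, 0.0212)

q' = (0.6854, 0.7278, 0.0000, 0.0212)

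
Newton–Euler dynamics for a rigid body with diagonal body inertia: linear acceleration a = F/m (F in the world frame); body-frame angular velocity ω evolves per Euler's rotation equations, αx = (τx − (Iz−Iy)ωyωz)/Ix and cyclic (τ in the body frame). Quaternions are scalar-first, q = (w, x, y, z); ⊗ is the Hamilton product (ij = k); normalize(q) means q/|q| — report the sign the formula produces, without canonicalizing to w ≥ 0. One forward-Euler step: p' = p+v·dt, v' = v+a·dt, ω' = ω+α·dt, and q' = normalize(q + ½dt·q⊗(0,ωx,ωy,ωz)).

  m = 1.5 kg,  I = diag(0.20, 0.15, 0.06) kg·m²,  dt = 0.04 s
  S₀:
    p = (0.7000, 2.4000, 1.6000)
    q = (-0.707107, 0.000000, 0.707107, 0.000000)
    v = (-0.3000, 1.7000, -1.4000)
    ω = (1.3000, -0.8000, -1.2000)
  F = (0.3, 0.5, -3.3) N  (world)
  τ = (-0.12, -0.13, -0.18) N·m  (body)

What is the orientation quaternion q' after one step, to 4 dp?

q' = (-0.6953, -0.0353, 0.7179, -0.0014)

Hamilton product q⊗(0,ω) = (0.5656856, -1.7677675, 0.5656856, -0.0707107)
updated quaternion q' = (-0.6953, -0.0353, 0.7179, -0.0014)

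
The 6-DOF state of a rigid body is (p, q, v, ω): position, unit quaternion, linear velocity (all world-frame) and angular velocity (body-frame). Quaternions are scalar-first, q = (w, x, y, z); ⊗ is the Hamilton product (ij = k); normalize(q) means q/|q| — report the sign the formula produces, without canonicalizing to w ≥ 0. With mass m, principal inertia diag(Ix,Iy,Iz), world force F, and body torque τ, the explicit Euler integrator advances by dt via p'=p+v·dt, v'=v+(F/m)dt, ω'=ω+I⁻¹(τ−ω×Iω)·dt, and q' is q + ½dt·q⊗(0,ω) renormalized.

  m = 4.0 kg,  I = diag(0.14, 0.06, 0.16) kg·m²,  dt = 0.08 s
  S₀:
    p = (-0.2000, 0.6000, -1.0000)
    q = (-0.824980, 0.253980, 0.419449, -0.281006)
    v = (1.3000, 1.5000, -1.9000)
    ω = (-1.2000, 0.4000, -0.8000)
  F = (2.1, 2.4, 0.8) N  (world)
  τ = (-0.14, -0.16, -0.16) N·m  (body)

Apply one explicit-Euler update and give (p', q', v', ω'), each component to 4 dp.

a = (0.5250, 0.6000, 0.2000)
p + v·dt = (-0.0960, 0.7200, -1.1520)
v' = v + a·dt = (1.3420, 1.5480, -1.8840)
ω×(Iω) gyroscopic = (-0.0320, -0.0192, 0.0384)
angular accel α = (-0.7714, -2.3467, -1.2400)
ω + α·dt = (-1.2617, 0.2123, -0.8992)
2q̇ = q⊗(0,ω) = (-0.0878084, 0.7668192, 0.2103992, 1.2649148)
q + ½dt·q⊗(0,ω), renormalized = (-0.8270, 0.2841, 0.4271, -0.2300)

p' = (-0.0960, 0.7200, -1.1520)
q' = (-0.8270, 0.2841, 0.4271, -0.2300)
v' = (1.3420, 1.5480, -1.8840)
ω' = (-1.2617, 0.2123, -0.8992)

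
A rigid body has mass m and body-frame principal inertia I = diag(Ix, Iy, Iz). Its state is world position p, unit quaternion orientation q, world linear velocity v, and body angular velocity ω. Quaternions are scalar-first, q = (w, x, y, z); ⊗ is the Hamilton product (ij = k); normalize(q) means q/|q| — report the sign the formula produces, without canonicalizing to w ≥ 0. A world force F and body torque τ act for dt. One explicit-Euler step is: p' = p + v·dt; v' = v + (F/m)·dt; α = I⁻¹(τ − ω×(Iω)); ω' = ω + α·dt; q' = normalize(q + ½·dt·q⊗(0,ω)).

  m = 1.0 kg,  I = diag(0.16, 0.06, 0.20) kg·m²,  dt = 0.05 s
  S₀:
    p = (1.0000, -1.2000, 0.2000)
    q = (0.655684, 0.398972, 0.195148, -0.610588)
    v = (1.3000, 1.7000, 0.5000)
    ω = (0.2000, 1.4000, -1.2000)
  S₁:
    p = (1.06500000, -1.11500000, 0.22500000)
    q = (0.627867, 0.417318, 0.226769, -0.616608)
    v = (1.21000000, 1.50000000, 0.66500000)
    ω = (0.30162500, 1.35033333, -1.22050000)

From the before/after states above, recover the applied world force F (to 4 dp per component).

v₁ − v₀ = (-0.09000000, -0.20000000, 0.16500000)
m·(v₁−v₀)/dt = (-1.8000, -4.0000, 3.3000)

F = (-1.8000, -4.0000, 3.3000)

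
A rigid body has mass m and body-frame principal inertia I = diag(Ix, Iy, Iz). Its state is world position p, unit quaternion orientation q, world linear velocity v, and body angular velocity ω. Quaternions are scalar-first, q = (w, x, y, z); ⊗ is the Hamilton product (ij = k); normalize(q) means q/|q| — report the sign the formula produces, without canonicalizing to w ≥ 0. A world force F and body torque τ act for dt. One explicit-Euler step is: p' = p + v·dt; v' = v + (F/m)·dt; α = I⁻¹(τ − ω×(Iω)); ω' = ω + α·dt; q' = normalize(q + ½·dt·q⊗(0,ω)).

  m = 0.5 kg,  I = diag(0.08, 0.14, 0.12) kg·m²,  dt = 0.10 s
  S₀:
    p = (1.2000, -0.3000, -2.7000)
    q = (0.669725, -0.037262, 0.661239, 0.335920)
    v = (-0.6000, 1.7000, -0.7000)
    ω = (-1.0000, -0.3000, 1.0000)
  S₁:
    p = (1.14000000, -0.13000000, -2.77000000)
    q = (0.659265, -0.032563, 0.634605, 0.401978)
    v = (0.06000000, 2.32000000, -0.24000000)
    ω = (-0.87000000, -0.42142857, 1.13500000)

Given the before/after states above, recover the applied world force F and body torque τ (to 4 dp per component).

velocity change Δv = (0.66000000, 0.62000000, 0.46000000)
F = m·Δv/dt = (3.3000, 3.1000, 2.3000)
ω₁ − ω₀ = (0.13000000, -0.12142857, 0.13500000)
τ = I·(Δω/dt) + ω₀×(Iω₀) = (0.1100, -0.1300, 0.1800)

F = (3.3000, 3.1000, 2.3000)
τ = (0.1100, -0.1300, 0.1800)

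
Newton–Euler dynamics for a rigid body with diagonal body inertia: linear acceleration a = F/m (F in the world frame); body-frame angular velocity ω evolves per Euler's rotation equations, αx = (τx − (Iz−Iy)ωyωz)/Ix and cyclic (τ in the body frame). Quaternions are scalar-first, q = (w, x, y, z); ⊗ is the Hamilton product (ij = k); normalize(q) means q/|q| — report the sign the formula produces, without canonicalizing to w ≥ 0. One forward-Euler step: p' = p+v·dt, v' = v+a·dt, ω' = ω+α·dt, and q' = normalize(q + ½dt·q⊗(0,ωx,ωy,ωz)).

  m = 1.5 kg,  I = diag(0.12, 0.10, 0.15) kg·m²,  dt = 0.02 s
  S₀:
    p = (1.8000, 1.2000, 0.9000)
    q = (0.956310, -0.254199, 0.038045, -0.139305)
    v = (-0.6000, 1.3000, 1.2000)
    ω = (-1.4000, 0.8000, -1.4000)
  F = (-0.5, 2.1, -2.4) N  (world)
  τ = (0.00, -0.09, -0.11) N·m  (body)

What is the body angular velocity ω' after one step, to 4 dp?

gyro term ω×Iω = (-0.0560, -0.0588, 0.0224)
α = I⁻¹(τ − ω×Iω) = (0.4667, -0.3120, -0.8827)
ω + α·dt = (-1.3907, 0.7938, -1.4177)

ω' = (-1.3907, 0.7938, -1.4177)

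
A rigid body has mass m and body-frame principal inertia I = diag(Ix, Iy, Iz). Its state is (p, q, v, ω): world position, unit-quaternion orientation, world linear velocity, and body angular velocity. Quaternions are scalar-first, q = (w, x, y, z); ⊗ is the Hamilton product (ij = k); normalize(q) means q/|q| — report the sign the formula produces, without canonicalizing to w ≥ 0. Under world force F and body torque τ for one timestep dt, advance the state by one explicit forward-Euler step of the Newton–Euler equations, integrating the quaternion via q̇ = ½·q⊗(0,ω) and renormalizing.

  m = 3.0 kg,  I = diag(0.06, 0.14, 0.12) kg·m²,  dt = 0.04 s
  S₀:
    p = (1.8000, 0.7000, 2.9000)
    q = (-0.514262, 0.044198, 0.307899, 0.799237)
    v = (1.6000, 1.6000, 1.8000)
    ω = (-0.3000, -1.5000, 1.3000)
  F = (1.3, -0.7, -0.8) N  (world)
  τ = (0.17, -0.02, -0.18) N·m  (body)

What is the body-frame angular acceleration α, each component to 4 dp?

ω×(Iω) gyroscopic = (0.0390, 0.0234, 0.0360)
(τ − ω×Iω)/I = (2.1833, -0.3100, -1.8000)

α = (2.1833, -0.3100, -1.8000)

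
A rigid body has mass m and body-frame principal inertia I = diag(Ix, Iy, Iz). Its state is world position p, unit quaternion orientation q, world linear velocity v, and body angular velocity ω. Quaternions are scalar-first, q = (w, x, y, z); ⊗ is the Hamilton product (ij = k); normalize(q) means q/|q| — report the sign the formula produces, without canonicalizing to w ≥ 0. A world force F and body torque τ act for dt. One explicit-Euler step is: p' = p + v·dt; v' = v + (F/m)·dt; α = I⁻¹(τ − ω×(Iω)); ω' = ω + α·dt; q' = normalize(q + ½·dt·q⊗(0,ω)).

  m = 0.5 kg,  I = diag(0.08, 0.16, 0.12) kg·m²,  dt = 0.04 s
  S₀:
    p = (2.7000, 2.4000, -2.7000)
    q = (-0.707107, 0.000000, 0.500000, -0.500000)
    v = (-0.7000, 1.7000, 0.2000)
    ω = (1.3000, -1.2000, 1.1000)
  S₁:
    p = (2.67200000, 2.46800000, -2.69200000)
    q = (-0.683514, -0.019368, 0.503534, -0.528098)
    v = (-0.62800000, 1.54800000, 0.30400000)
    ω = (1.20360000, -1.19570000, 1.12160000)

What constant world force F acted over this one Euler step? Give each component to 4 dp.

v₁ − v₀ = (0.07200000, -0.15200000, 0.10400000)
applied force F = (0.9000, -1.9000, 1.3000)

F = (0.9000, -1.9000, 1.3000)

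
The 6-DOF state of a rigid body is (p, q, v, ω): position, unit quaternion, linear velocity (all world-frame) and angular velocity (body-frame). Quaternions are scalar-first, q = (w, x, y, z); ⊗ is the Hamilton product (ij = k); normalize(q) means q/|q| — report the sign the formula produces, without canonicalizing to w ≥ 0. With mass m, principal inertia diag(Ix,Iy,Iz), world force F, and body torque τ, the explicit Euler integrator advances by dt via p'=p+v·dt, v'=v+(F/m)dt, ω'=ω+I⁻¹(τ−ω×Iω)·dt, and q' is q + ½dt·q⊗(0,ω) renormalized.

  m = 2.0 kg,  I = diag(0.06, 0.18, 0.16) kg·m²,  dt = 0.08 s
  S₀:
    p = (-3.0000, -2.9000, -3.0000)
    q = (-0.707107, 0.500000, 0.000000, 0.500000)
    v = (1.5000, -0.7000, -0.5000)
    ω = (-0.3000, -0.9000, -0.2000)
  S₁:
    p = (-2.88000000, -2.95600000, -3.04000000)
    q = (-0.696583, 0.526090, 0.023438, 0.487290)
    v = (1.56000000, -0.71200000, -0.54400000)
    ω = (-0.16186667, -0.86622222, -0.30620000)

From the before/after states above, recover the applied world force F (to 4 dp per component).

F = (1.5000, -0.3000, -1.1000)

velocity change Δv = (0.06000000, -0.01200000, -0.04400000)
F = m·Δv/dt = (1.5000, -0.3000, -1.1000)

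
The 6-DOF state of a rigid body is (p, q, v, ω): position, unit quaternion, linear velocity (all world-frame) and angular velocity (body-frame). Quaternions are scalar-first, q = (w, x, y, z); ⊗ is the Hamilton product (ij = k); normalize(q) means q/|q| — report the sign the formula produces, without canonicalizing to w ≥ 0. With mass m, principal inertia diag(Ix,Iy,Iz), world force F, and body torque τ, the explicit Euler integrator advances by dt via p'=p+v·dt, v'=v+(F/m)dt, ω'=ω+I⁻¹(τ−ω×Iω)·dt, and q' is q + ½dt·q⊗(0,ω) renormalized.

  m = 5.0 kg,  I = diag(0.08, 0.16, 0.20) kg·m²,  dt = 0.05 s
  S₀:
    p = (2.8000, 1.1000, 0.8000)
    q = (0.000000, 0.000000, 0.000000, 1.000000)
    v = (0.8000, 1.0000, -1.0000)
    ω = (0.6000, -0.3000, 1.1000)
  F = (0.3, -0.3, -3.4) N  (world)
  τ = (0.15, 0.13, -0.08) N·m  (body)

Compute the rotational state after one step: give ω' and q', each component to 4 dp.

ω×(Iω) gyroscopic = (-0.0132, -0.0792, -0.0144)
angular accel α = (2.0400, 1.3075, -0.3280)
new body rate ω' = (0.7020, -0.2346, 1.0836)
2q̇ = q⊗(0,ω) = (-1.1000000, 0.3000000, 0.6000000, 0.0000000)
q' = normalize(q + ½dt·q⊗(0,ω)) = (-0.0275, 0.0075, 0.0150, 0.9995)

ω' = (0.7020, -0.2346, 1.0836)
q' = (-0.0275, 0.0075, 0.0150, 0.9995)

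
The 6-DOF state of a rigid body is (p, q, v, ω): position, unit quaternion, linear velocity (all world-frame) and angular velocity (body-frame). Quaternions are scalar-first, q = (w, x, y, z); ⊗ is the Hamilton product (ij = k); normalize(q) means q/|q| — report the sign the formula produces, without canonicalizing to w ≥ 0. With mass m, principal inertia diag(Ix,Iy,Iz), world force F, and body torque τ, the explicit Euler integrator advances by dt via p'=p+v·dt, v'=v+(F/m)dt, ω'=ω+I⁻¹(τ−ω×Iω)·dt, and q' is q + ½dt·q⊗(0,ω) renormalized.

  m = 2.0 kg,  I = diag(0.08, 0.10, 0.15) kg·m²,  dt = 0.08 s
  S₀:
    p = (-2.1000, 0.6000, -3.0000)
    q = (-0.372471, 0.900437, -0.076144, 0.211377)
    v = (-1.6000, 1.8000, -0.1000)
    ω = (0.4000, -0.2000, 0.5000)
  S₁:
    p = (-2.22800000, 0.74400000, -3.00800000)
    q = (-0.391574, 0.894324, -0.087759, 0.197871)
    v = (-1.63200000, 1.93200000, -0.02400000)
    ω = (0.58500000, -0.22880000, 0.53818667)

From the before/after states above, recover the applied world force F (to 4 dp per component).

Δv = v₁−v₀ = (-0.03200000, 0.13200000, 0.07600000)
m·(v₁−v₀)/dt = (-0.8000, 3.3000, 1.9000)

F = (-0.8000, 3.3000, 1.9000)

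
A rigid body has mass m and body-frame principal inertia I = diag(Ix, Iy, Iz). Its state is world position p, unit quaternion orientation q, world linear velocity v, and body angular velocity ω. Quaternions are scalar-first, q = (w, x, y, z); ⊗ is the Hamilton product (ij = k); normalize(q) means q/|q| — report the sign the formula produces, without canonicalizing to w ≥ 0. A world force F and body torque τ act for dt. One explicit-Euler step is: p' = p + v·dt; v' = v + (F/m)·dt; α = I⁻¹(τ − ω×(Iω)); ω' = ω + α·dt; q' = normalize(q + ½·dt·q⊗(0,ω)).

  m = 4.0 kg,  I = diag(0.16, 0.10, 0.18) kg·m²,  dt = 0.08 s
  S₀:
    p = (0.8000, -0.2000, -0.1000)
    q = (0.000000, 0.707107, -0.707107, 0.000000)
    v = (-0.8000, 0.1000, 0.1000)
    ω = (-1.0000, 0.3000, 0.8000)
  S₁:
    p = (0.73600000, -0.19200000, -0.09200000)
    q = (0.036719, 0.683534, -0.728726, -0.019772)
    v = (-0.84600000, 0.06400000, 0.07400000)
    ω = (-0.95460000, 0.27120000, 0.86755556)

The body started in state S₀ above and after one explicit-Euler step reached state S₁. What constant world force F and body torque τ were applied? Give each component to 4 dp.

Δω = ω₁−ω₀ = (0.04540000, -0.02880000, 0.06755556)
precession coupling = (0.0192, 0.0160, 0.0180)
τ = I·(Δω/dt) + ω₀×(Iω₀) = (0.1100, -0.0200, 0.1700)
Δv = v₁−v₀ = (-0.04600000, -0.03600000, -0.02600000)
applied force F = (-2.3000, -1.8000, -1.3000)

F = (-2.3000, -1.8000, -1.3000)
τ = (0.1100, -0.0200, 0.1700)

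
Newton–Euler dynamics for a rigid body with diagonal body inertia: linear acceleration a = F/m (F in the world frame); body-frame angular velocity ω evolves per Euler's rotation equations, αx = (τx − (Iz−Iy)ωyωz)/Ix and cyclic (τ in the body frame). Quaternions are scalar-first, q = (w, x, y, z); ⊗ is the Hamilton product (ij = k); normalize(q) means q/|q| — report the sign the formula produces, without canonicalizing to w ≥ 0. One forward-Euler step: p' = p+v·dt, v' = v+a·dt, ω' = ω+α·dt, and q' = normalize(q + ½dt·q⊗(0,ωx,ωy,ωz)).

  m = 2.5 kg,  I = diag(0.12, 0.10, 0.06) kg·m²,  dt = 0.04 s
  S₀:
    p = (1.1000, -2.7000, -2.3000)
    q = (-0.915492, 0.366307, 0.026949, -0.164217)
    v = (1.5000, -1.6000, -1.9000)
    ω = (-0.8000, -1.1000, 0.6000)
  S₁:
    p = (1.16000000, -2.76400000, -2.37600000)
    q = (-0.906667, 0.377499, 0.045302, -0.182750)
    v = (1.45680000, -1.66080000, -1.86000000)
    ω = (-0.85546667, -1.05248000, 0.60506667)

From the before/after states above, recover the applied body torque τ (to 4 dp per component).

ω₁ − ω₀ = (-0.05546667, 0.04752000, 0.00506667)
τ = I·(Δω/dt) + ω₀×(Iω₀) = (-0.1400, 0.0900, -0.0100)

τ = (-0.1400, 0.0900, -0.0100)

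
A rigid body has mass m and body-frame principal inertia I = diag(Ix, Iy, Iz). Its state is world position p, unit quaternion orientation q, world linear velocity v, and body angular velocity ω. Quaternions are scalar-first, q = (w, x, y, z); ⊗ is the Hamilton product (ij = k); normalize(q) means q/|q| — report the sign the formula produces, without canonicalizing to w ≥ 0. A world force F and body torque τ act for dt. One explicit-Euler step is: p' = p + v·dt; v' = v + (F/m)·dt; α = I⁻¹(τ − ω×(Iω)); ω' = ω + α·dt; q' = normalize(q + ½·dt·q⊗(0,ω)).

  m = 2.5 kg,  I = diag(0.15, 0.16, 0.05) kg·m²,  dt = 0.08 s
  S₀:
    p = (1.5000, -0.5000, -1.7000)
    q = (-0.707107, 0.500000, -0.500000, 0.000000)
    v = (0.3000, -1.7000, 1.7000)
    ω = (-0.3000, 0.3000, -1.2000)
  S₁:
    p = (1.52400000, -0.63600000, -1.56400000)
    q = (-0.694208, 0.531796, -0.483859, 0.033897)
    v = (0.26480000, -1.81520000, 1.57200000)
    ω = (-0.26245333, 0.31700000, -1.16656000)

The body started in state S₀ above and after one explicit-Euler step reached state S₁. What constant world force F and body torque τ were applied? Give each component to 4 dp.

Δv = v₁−v₀ = (-0.03520000, -0.11520000, -0.12800000)
F = m·Δv/dt = (-1.1000, -3.6000, -4.0000)
ω₁ − ω₀ = (0.03754667, 0.01700000, 0.03344000)
gyro term ω₀×Iω₀ = (0.0396, 0.0360, -0.0009)
τ = I·(Δω/dt) + ω₀×(Iω₀) = (0.1100, 0.0700, 0.0200)

F = (-1.1000, -3.6000, -4.0000)
τ = (0.1100, 0.0700, 0.0200)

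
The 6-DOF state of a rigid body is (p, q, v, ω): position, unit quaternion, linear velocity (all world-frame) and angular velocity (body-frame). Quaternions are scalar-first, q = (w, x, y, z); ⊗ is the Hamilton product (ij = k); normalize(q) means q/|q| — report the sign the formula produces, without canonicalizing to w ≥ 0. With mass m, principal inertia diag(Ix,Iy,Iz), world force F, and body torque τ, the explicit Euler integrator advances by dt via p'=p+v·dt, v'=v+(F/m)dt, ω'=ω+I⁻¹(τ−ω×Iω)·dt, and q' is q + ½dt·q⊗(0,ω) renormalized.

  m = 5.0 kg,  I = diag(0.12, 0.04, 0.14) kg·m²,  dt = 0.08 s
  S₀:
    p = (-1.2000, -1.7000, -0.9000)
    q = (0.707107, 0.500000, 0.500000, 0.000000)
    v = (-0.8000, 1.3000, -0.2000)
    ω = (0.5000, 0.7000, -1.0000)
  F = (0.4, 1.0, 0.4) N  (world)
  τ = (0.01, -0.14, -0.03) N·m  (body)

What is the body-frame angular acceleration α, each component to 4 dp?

gyro term ω×Iω = (-0.0700, 0.0100, -0.0280)
angular accel α = (0.6667, -3.7500, -0.0143)

α = (0.6667, -3.7500, -0.0143)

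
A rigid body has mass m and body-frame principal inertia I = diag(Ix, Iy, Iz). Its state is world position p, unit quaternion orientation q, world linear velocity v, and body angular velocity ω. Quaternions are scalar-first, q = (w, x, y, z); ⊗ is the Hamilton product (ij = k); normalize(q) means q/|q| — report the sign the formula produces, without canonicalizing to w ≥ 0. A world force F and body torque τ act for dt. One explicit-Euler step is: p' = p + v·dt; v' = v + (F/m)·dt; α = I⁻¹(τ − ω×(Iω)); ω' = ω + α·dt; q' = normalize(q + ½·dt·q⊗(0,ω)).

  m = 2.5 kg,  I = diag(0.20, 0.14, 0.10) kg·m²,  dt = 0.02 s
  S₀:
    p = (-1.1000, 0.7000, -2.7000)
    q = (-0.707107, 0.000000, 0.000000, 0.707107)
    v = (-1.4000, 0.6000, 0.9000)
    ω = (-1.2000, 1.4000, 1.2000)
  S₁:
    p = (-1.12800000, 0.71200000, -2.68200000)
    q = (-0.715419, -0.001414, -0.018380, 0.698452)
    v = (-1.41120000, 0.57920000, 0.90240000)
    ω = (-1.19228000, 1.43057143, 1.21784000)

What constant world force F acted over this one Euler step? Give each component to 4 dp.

Δv = v₁−v₀ = (-0.01120000, -0.02080000, 0.00240000)
F = m·Δv/dt = (-1.4000, -2.6000, 0.3000)

F = (-1.4000, -2.6000, 0.3000)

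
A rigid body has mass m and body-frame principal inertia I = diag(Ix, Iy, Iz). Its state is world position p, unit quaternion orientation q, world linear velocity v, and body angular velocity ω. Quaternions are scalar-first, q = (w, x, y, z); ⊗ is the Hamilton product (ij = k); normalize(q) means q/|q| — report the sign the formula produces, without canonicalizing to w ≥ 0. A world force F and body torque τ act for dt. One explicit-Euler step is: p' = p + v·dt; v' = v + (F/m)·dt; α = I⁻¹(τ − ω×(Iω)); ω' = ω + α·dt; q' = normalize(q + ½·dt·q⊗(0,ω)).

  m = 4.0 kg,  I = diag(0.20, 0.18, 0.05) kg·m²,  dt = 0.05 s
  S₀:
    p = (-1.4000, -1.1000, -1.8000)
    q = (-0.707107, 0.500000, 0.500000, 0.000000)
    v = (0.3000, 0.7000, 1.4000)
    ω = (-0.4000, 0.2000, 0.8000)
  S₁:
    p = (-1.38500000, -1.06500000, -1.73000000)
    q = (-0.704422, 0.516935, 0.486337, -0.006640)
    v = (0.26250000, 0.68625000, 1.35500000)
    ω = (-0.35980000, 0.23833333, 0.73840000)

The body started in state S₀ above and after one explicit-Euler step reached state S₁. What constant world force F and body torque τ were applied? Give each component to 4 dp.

ω₁ − ω₀ = (0.04020000, 0.03833333, -0.06160000)
precession coupling = (-0.0208, -0.0480, 0.0016)
τ = I·(Δω/dt) + ω₀×(Iω₀) = (0.1400, 0.0900, -0.0600)
velocity change Δv = (-0.03750000, -0.01375000, -0.04500000)
applied force F = (-3.0000, -1.1000, -3.6000)

F = (-3.0000, -1.1000, -3.6000)
τ = (0.1400, 0.0900, -0.0600)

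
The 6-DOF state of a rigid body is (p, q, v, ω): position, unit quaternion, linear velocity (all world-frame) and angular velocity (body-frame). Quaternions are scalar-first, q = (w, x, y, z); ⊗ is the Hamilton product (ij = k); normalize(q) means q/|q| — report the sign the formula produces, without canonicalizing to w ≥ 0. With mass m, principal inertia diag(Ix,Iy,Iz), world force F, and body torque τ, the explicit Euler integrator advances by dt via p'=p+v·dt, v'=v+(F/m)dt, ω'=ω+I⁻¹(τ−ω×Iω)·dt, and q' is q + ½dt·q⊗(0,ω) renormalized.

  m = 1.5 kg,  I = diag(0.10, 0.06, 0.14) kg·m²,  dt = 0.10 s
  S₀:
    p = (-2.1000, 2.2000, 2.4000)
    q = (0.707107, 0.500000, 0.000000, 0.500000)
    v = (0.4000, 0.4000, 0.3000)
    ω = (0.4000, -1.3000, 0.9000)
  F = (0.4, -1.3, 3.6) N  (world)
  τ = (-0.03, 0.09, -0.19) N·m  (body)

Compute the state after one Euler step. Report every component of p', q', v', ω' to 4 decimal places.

α = I⁻¹(τ − ω×Iω) = (0.6360, 1.7400, -1.5057)
ω + α·dt = (0.4636, -1.1260, 0.7494)
2q̇ = q⊗(0,ω) = (-0.6500000, 0.9328428, -1.1692391, -0.0136037)
updated quaternion q' = (0.6724, 0.5448, -0.0583, 0.4977)
a = F/m = (0.2667, -0.8667, 2.4000)
p' = p + v·dt = (-2.0600, 2.2400, 2.4300)
new velocity v' = (0.4267, 0.3133, 0.5400)

p' = (-2.0600, 2.2400, 2.4300)
q' = (0.6724, 0.5448, -0.0583, 0.4977)
v' = (0.4267, 0.3133, 0.5400)
ω' = (0.4636, -1.1260, 0.7494)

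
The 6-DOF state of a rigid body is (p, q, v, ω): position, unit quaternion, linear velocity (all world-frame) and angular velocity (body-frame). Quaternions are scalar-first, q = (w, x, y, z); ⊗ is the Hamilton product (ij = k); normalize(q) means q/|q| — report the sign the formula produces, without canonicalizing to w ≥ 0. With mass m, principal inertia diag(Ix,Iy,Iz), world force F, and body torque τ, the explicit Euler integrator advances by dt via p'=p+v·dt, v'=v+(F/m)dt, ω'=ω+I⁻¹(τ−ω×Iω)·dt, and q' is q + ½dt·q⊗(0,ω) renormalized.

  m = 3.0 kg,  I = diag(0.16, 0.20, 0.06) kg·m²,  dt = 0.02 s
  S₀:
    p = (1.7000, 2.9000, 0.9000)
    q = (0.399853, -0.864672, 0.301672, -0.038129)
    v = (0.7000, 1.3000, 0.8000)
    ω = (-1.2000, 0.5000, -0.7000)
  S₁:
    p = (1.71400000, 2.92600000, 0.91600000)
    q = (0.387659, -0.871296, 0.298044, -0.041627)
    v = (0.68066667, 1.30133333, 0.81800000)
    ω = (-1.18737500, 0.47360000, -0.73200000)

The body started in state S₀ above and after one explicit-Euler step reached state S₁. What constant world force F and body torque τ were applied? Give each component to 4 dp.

Δv = v₁−v₀ = (-0.01933333, 0.00133333, 0.01800000)
applied force F = (-2.9000, 0.2000, 2.7000)
Δω = ω₁−ω₀ = (0.01262500, -0.02640000, -0.03200000)
I·α + gyro = (0.1500, -0.1800, -0.1200)

F = (-2.9000, 0.2000, 2.7000)
τ = (0.1500, -0.1800, -0.1200)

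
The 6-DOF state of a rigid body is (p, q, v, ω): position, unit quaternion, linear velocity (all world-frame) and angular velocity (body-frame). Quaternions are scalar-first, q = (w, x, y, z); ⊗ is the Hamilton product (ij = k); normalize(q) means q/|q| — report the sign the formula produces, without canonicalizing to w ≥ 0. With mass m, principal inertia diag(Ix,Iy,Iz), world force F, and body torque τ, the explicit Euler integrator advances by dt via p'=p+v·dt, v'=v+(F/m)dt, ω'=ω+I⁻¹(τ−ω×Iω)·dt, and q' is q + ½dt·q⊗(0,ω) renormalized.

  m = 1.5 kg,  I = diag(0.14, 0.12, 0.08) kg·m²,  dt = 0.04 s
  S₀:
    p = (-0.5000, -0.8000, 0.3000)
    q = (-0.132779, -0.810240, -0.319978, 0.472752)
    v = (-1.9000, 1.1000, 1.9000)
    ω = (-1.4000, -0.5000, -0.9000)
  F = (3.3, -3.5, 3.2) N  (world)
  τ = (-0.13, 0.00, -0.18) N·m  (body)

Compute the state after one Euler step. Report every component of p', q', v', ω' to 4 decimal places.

p' = (-0.5760, -0.7560, 0.3760)
q' = (-0.1501, -0.7956, -0.3463, 0.4740)
v' = (-1.8120, 1.0067, 1.9853)
ω' = (-1.4320, -0.5252, -0.9830)

linear accel F/m = (2.2000, -2.3333, 2.1333)
new position p' = (-0.5760, -0.7560, 0.3760)
new velocity v' = (-1.8120, 1.0067, 1.9853)
ω×(Iω) gyroscopic = (-0.0180, 0.0756, -0.0140)
α = I⁻¹(τ − ω×Iω) = (-0.8000, -0.6300, -2.0750)
new body rate ω' = (-1.4320, -0.5252, -0.9830)
q⊗(0,ω) = (-0.8688482, 0.7102468, -1.3246793, 0.0766519)
updated quaternion q' = (-0.1501, -0.7956, -0.3463, 0.4740)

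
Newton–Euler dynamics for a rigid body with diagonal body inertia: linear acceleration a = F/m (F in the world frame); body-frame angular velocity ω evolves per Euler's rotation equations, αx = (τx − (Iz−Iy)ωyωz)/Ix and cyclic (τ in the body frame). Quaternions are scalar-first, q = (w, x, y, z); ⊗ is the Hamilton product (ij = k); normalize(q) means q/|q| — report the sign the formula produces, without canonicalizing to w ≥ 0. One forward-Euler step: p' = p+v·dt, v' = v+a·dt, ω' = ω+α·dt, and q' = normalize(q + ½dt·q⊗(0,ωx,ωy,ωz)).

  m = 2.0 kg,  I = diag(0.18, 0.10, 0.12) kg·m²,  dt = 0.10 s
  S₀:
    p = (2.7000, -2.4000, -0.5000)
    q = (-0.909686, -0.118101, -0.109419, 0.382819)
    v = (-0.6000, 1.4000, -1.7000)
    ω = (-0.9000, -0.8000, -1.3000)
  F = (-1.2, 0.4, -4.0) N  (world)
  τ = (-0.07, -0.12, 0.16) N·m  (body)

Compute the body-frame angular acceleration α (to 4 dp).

precession coupling ω×(Iω) = (0.0208, 0.0702, -0.0576)
(τ − ω×Iω)/I = (-0.5044, -1.9020, 1.8133)

α = (-0.5044, -1.9020, 1.8133)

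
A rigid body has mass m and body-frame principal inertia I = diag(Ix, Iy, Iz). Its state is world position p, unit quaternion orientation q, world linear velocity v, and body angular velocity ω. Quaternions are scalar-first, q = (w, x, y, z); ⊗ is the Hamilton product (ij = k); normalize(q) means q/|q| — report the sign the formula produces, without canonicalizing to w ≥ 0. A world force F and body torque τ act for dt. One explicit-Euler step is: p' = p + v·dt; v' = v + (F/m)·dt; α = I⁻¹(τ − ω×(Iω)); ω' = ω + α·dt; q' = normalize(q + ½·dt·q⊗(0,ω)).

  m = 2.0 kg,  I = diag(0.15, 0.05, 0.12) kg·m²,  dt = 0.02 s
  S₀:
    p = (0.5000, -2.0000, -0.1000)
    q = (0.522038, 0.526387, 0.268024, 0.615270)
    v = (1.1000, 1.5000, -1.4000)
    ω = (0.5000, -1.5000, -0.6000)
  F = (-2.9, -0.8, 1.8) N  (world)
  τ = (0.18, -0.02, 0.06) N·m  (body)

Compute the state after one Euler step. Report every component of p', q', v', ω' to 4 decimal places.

p' = (0.5220, -1.9700, -0.1280)
q' = (0.5270, 0.5365, 0.2664, 0.6028)
v' = (1.0710, 1.4920, -1.3820)
ω' = (0.5156, -1.5044, -0.6025)

ω×(Iω) gyroscopic = (0.0630, -0.0090, 0.0750)
(τ − ω×Iω)/I = (0.7800, -0.2200, -0.1250)
ω' = ω + α·dt = (0.5156, -1.5044, -0.6025)
q⊗(0,ω) = (0.5080045, 1.0231096, -0.1595898, -1.2368153)
q + ½dt·q⊗(0,ω), renormalized = (0.5270, 0.5365, 0.2664, 0.6028)
linear accel F/m = (-1.4500, -0.4000, 0.9000)
new position p' = (0.5220, -1.9700, -0.1280)
new velocity v' = (1.0710, 1.4920, -1.3820)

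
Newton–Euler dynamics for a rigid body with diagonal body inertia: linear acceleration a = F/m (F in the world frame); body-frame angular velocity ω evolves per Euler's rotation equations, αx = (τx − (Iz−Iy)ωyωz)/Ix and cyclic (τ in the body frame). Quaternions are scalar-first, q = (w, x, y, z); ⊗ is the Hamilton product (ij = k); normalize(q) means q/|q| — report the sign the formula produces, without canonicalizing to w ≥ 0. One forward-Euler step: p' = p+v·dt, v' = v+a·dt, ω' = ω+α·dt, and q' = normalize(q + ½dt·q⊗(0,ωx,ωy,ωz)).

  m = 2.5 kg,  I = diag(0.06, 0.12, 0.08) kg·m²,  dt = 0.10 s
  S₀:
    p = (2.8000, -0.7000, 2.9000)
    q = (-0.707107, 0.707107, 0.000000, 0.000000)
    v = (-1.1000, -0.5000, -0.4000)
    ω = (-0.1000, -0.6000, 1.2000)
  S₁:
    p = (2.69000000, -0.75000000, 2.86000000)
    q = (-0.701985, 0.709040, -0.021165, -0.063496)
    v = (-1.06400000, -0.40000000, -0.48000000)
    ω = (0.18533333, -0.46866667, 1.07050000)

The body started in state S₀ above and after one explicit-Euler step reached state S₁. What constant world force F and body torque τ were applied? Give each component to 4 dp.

velocity change Δv = (0.03600000, 0.10000000, -0.08000000)
applied force F = (0.9000, 2.5000, -2.0000)
ω₁ − ω₀ = (0.28533333, 0.13133333, -0.12950000)
gyro term ω₀×Iω₀ = (0.0288, 0.0024, 0.0036)
τ = I·(Δω/dt) + ω₀×(Iω₀) = (0.2000, 0.1600, -0.1000)

F = (0.9000, 2.5000, -2.0000)
τ = (0.2000, 0.1600, -0.1000)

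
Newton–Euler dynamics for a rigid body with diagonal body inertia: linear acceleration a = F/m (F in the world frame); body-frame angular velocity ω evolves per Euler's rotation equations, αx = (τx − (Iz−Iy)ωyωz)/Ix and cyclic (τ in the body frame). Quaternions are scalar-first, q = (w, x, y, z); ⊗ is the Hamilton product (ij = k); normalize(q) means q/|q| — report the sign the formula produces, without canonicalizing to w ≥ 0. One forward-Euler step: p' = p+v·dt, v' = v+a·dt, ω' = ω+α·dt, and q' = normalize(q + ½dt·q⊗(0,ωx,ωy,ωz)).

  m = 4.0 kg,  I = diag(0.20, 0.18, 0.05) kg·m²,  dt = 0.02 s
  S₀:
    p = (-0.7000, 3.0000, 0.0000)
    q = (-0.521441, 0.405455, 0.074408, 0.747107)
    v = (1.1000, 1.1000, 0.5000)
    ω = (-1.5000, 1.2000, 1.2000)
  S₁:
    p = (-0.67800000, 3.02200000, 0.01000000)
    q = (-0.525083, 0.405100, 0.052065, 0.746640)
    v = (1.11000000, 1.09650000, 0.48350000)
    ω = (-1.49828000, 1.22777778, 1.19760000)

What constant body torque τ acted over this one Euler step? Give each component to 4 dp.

Δω = ω₁−ω₀ = (0.00172000, 0.02777778, -0.00240000)
applied torque τ = (-0.1700, -0.0200, 0.0300)

τ = (-0.1700, -0.0200, 0.0300)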